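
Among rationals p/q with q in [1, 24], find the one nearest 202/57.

Expand x = 202/57 as a continued fraction with the Euclidean algorithm:
  202 = 3*57 + 31, so a_0 = 3.
  57 = 1*31 + 26, so a_1 = 1.
  31 = 1*26 + 5, so a_2 = 1.
  26 = 5*5 + 1, so a_3 = 5.
  5 = 5*1 + 0, so a_4 = 5.
so x = [3; 1, 1, 5, 5].
Convergents (p_i = a_i*p_{i-1} + p_{i-2}, q_i = a_i*q_{i-1} + q_{i-2} with p_{-2}=0, p_{-1}=1, q_{-2}=1, q_{-1}=0), until the denominator exceeds 24:
  i=0: a_0=3, p_0 = 3*1 + 0 = 3, q_0 = 3*0 + 1 = 1.
  i=1: a_1=1, p_1 = 1*3 + 1 = 4, q_1 = 1*1 + 0 = 1.
  i=2: a_2=1, p_2 = 1*4 + 3 = 7, q_2 = 1*1 + 1 = 2.
  i=3: a_3=5, p_3 = 5*7 + 4 = 39, q_3 = 5*2 + 1 = 11.
  i=4: a_4=5, p_4 = 5*39 + 7 = 202, q_4 = 5*11 + 2 = 57.
q_4 = 57 > 24, so the last convergent with denominator <= 24 is p_3/q_3 = 39/11.
The closest fraction with denominator <= 24 is either p_3/q_3 or the intermediate fraction (k*p_3 + p_2)/(k*q_3 + q_2) with the largest k >= 1 whose denominator stays <= 24; these approach x as k grows, and every other convergent or intermediate fraction in range is farther away.
Largest k: floor((24 - q_2)/q_3) = floor((24 - 2)/11) = 2.
That gives (2*39 + 7)/(2*11 + 2) = 85/24.
Compare the errors: |x - 39/11| = |202*11 - 39*57|/(57*11) = 1/627, and |x - 85/24| = |202*24 - 85*57|/(57*24) = 3/1368.
Cross-multiplying, 1*1368 = 1368 < 1881 = 3*627, so 1/627 is smaller: the convergent 39/11 is closer to x than 85/24.

39/11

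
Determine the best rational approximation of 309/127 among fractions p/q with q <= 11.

Expand x = 309/127 as a continued fraction with the Euclidean algorithm:
  309 = 2*127 + 55, so a_0 = 2.
  127 = 2*55 + 17, so a_1 = 2.
  55 = 3*17 + 4, so a_2 = 3.
  17 = 4*4 + 1, so a_3 = 4.
  4 = 4*1 + 0, so a_4 = 4.
so x = [2; 2, 3, 4, 4].
Convergents (p_i = a_i*p_{i-1} + p_{i-2}, q_i = a_i*q_{i-1} + q_{i-2} with p_{-2}=0, p_{-1}=1, q_{-2}=1, q_{-1}=0), until the denominator exceeds 11:
  i=0: a_0=2, p_0 = 2*1 + 0 = 2, q_0 = 2*0 + 1 = 1.
  i=1: a_1=2, p_1 = 2*2 + 1 = 5, q_1 = 2*1 + 0 = 2.
  i=2: a_2=3, p_2 = 3*5 + 2 = 17, q_2 = 3*2 + 1 = 7.
  i=3: a_3=4, p_3 = 4*17 + 5 = 73, q_3 = 4*7 + 2 = 30.
q_3 = 30 > 11, so the last convergent with denominator <= 11 is p_2/q_2 = 17/7.
The closest fraction with denominator <= 11 is either p_2/q_2 or the intermediate fraction (k*p_2 + p_1)/(k*q_2 + q_1) with the largest k >= 1 whose denominator stays <= 11; these approach x as k grows, and every other convergent or intermediate fraction in range is farther away.
Largest k: floor((11 - q_1)/q_2) = floor((11 - 2)/7) = 1.
That gives (1*17 + 5)/(1*7 + 2) = 22/9.
Compare the errors: |x - 17/7| = |309*7 - 17*127|/(127*7) = 4/889, and |x - 22/9| = |309*9 - 22*127|/(127*9) = 13/1143.
Cross-multiplying, 4*1143 = 4572 < 11557 = 13*889, so 4/889 is smaller: the convergent 17/7 is closer to x than 22/9.

17/7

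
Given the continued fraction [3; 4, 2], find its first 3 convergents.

3/1, 13/4, 29/9

Using the convergent recurrence p_i = a_i*p_{i-1} + p_{i-2}, q_i = a_i*q_{i-1} + q_{i-2} with p_{-2}=0, p_{-1}=1, q_{-2}=1, q_{-1}=0:
  i=0: a_0=3, p_0 = 3*1 + 0 = 3, q_0 = 3*0 + 1 = 1.
  i=1: a_1=4, p_1 = 4*3 + 1 = 13, q_1 = 4*1 + 0 = 4.
  i=2: a_2=2, p_2 = 2*13 + 3 = 29, q_2 = 2*4 + 1 = 9.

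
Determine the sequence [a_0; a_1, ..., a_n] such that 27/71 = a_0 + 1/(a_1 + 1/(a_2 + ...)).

Run the Euclidean algorithm on 27 and 71; the successive quotients are the partial quotients a_0, a_1, ... (each step inverts the fractional part left over by the previous one):
  27 = 0*71 + 27, so a_0 = 0.
  71 = 2*27 + 17, so a_1 = 2.
  27 = 1*17 + 10, so a_2 = 1.
  17 = 1*10 + 7, so a_3 = 1.
  10 = 1*7 + 3, so a_4 = 1.
  7 = 2*3 + 1, so a_5 = 2.
  3 = 3*1 + 0, so a_6 = 3.
The remainder reaches 0 after 7 divisions, so the expansion has 7 partial quotients, read off in order.

[0; 2, 1, 1, 1, 2, 3]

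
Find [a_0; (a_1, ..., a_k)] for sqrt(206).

[14; (2, 1, 5, 14, 5, 1, 2, 28)]

Write x_i = (sqrt(206) + m_i)/d_i with (m_0, d_0) = (0, 1). a_0 = floor(sqrt(206)) = 14, since 14^2 = 196 <= 206 < 225 = 15^2.
Iterate m_{i+1} = d_i*a_i - m_i, d_{i+1} = (206 - m_{i+1}^2)/d_i, a_{i+1} = floor((a_0 + m_{i+1})/d_{i+1}):
  m_1 = 1*14 - 0 = 14, d_1 = (206 - 14^2)/1 = 10/1 = 10, a_1 = floor((14 + 14)/10) = 2.
  m_2 = 10*2 - 14 = 6, d_2 = (206 - 6^2)/10 = 170/10 = 17, a_2 = floor((14 + 6)/17) = 1.
  m_3 = 17*1 - 6 = 11, d_3 = (206 - 11^2)/17 = 85/17 = 5, a_3 = floor((14 + 11)/5) = 5.
  m_4 = 5*5 - 11 = 14, d_4 = (206 - 14^2)/5 = 10/5 = 2, a_4 = floor((14 + 14)/2) = 14.
  m_5 = 2*14 - 14 = 14, d_5 = (206 - 14^2)/2 = 10/2 = 5, a_5 = floor((14 + 14)/5) = 5.
  m_6 = 5*5 - 14 = 11, d_6 = (206 - 11^2)/5 = 85/5 = 17, a_6 = floor((14 + 11)/17) = 1.
  m_7 = 17*1 - 11 = 6, d_7 = (206 - 6^2)/17 = 170/17 = 10, a_7 = floor((14 + 6)/10) = 2.
  m_8 = 10*2 - 6 = 14, d_8 = (206 - 14^2)/10 = 10/10 = 1, a_8 = floor((14 + 14)/1) = 28.
  m_9 = 1*28 - 14 = 14, d_9 = (206 - 14^2)/1 = 10/1 = 10: (m_9, d_9) = (m_1, d_1) = (14, 10), so from here the quotients repeat a_1, ..., a_8; the period length is 8.
Hence the expansion of sqrt(206) is a_0 = 14 followed by the repeating block 2, 1, 5, 14, 5, 1, 2, 28 (period 8).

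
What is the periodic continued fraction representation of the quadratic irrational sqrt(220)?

Write x_i = (sqrt(220) + m_i)/d_i with (m_0, d_0) = (0, 1). a_0 = floor(sqrt(220)) = 14, since 14^2 = 196 <= 220 < 225 = 15^2.
Iterate m_{i+1} = d_i*a_i - m_i, d_{i+1} = (220 - m_{i+1}^2)/d_i, a_{i+1} = floor((a_0 + m_{i+1})/d_{i+1}):
  m_1 = 1*14 - 0 = 14, d_1 = (220 - 14^2)/1 = 24/1 = 24, a_1 = floor((14 + 14)/24) = 1.
  m_2 = 24*1 - 14 = 10, d_2 = (220 - 10^2)/24 = 120/24 = 5, a_2 = floor((14 + 10)/5) = 4.
  m_3 = 5*4 - 10 = 10, d_3 = (220 - 10^2)/5 = 120/5 = 24, a_3 = floor((14 + 10)/24) = 1.
  m_4 = 24*1 - 10 = 14, d_4 = (220 - 14^2)/24 = 24/24 = 1, a_4 = floor((14 + 14)/1) = 28.
  m_5 = 1*28 - 14 = 14, d_5 = (220 - 14^2)/1 = 24/1 = 24: (m_5, d_5) = (m_1, d_1) = (14, 24), so from here the quotients repeat a_1, ..., a_4; the period length is 4.
Hence the expansion of sqrt(220) is a_0 = 14 followed by the repeating block 1, 4, 1, 28 (period 4).

[14; (1, 4, 1, 28)]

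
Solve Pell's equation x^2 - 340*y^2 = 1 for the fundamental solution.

(x, y) = (285769, 15498)

First expand sqrt(340) as a continued fraction. With x_i = (sqrt(340) + m_i)/d_i and (m_0, d_0) = (0, 1): a_0 = floor(sqrt(340)) = 18, since 18^2 = 324 <= 340 < 361 = 19^2.
Iterate m_{i+1} = d_i*a_i - m_i, d_{i+1} = (340 - m_{i+1}^2)/d_i, a_{i+1} = floor((a_0 + m_{i+1})/d_{i+1}):
  m_1 = 1*18 - 0 = 18, d_1 = (340 - 18^2)/1 = 16/1 = 16, a_1 = floor((18 + 18)/16) = 2.
  m_2 = 16*2 - 18 = 14, d_2 = (340 - 14^2)/16 = 144/16 = 9, a_2 = floor((18 + 14)/9) = 3.
  m_3 = 9*3 - 14 = 13, d_3 = (340 - 13^2)/9 = 171/9 = 19, a_3 = floor((18 + 13)/19) = 1.
  m_4 = 19*1 - 13 = 6, d_4 = (340 - 6^2)/19 = 304/19 = 16, a_4 = floor((18 + 6)/16) = 1.
  m_5 = 16*1 - 6 = 10, d_5 = (340 - 10^2)/16 = 240/16 = 15, a_5 = floor((18 + 10)/15) = 1.
  m_6 = 15*1 - 10 = 5, d_6 = (340 - 5^2)/15 = 315/15 = 21, a_6 = floor((18 + 5)/21) = 1.
  m_7 = 21*1 - 5 = 16, d_7 = (340 - 16^2)/21 = 84/21 = 4, a_7 = floor((18 + 16)/4) = 8.
  m_8 = 4*8 - 16 = 16, d_8 = (340 - 16^2)/4 = 84/4 = 21, a_8 = floor((18 + 16)/21) = 1.
  m_9 = 21*1 - 16 = 5, d_9 = (340 - 5^2)/21 = 315/21 = 15, a_9 = floor((18 + 5)/15) = 1.
  m_10 = 15*1 - 5 = 10, d_10 = (340 - 10^2)/15 = 240/15 = 16, a_10 = floor((18 + 10)/16) = 1.
  m_11 = 16*1 - 10 = 6, d_11 = (340 - 6^2)/16 = 304/16 = 19, a_11 = floor((18 + 6)/19) = 1.
  m_12 = 19*1 - 6 = 13, d_12 = (340 - 13^2)/19 = 171/19 = 9, a_12 = floor((18 + 13)/9) = 3.
  m_13 = 9*3 - 13 = 14, d_13 = (340 - 14^2)/9 = 144/9 = 16, a_13 = floor((18 + 14)/16) = 2.
  m_14 = 16*2 - 14 = 18, d_14 = (340 - 18^2)/16 = 16/16 = 1, a_14 = floor((18 + 18)/1) = 36.
  m_15 = 1*36 - 18 = 18, d_15 = (340 - 18^2)/1 = 16/1 = 16: (m_15, d_15) = (m_1, d_1) = (18, 16), so from here the quotients repeat a_1, ..., a_14; the period length is 14.
So sqrt(340) = [18; (2, 3, 1, 1, 1, 1, 8, 1, 1, 1, 1, 3, 2, 36)] with period length k = 14.
k is even, so the fundamental solution of x^2 - 340y^2 = 1 is (p_{k-1}, q_{k-1}) = (p_13, q_13); compute convergents through index 13.
Convergents (p_i = a_i*p_{i-1} + p_{i-2}, q_i = a_i*q_{i-1} + q_{i-2} with p_{-2}=0, p_{-1}=1, q_{-2}=1, q_{-1}=0):
  i=0: a_0=18, p_0 = 18*1 + 0 = 18, q_0 = 18*0 + 1 = 1.
  i=1: a_1=2, p_1 = 2*18 + 1 = 37, q_1 = 2*1 + 0 = 2.
  i=2: a_2=3, p_2 = 3*37 + 18 = 129, q_2 = 3*2 + 1 = 7.
  i=3: a_3=1, p_3 = 1*129 + 37 = 166, q_3 = 1*7 + 2 = 9.
  i=4: a_4=1, p_4 = 1*166 + 129 = 295, q_4 = 1*9 + 7 = 16.
  i=5: a_5=1, p_5 = 1*295 + 166 = 461, q_5 = 1*16 + 9 = 25.
  i=6: a_6=1, p_6 = 1*461 + 295 = 756, q_6 = 1*25 + 16 = 41.
  i=7: a_7=8, p_7 = 8*756 + 461 = 6509, q_7 = 8*41 + 25 = 353.
  i=8: a_8=1, p_8 = 1*6509 + 756 = 7265, q_8 = 1*353 + 41 = 394.
  i=9: a_9=1, p_9 = 1*7265 + 6509 = 13774, q_9 = 1*394 + 353 = 747.
  i=10: a_10=1, p_10 = 1*13774 + 7265 = 21039, q_10 = 1*747 + 394 = 1141.
  i=11: a_11=1, p_11 = 1*21039 + 13774 = 34813, q_11 = 1*1141 + 747 = 1888.
  i=12: a_12=3, p_12 = 3*34813 + 21039 = 125478, q_12 = 3*1888 + 1141 = 6805.
  i=13: a_13=2, p_13 = 2*125478 + 34813 = 285769, q_13 = 2*6805 + 1888 = 15498.
Check: 285769^2 - 340*15498^2 = 81663921361 - 81663921360 = 1, so (x, y) = (285769, 15498) solves the equation, and by the theorem it is the least positive solution.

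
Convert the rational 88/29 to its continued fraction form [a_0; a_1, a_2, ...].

[3; 29]

Run the Euclidean algorithm on 88 and 29; the successive quotients are the partial quotients a_0, a_1, ... (each step inverts the fractional part left over by the previous one):
  88 = 3*29 + 1, so a_0 = 3.
  29 = 29*1 + 0, so a_1 = 29.
The remainder reaches 0 after 2 divisions, so the expansion has 2 partial quotients, read off in order.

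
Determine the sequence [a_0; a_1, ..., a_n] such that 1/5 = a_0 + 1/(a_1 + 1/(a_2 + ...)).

[0; 5]

Run the Euclidean algorithm on 1 and 5; the successive quotients are the partial quotients a_0, a_1, ... (each step inverts the fractional part left over by the previous one):
  1 = 0*5 + 1, so a_0 = 0.
  5 = 5*1 + 0, so a_1 = 5.
The remainder reaches 0 after 2 divisions, so the expansion has 2 partial quotients, read off in order.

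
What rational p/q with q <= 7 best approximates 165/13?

Expand x = 165/13 as a continued fraction with the Euclidean algorithm:
  165 = 12*13 + 9, so a_0 = 12.
  13 = 1*9 + 4, so a_1 = 1.
  9 = 2*4 + 1, so a_2 = 2.
  4 = 4*1 + 0, so a_3 = 4.
so x = [12; 1, 2, 4].
Convergents (p_i = a_i*p_{i-1} + p_{i-2}, q_i = a_i*q_{i-1} + q_{i-2} with p_{-2}=0, p_{-1}=1, q_{-2}=1, q_{-1}=0), until the denominator exceeds 7:
  i=0: a_0=12, p_0 = 12*1 + 0 = 12, q_0 = 12*0 + 1 = 1.
  i=1: a_1=1, p_1 = 1*12 + 1 = 13, q_1 = 1*1 + 0 = 1.
  i=2: a_2=2, p_2 = 2*13 + 12 = 38, q_2 = 2*1 + 1 = 3.
  i=3: a_3=4, p_3 = 4*38 + 13 = 165, q_3 = 4*3 + 1 = 13.
q_3 = 13 > 7, so the last convergent with denominator <= 7 is p_2/q_2 = 38/3.
The closest fraction with denominator <= 7 is either p_2/q_2 or the intermediate fraction (k*p_2 + p_1)/(k*q_2 + q_1) with the largest k >= 1 whose denominator stays <= 7; these approach x as k grows, and every other convergent or intermediate fraction in range is farther away.
Largest k: floor((7 - q_1)/q_2) = floor((7 - 1)/3) = 2.
That gives (2*38 + 13)/(2*3 + 1) = 89/7.
Compare the errors: |x - 38/3| = |165*3 - 38*13|/(13*3) = 1/39, and |x - 89/7| = |165*7 - 89*13|/(13*7) = 2/91.
Cross-multiplying, 2*39 = 78 < 91 = 1*91, so 2/91 is smaller: the intermediate fraction 89/7 is closer to x than 38/3.

89/7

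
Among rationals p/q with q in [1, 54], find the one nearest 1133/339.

Expand x = 1133/339 as a continued fraction with the Euclidean algorithm:
  1133 = 3*339 + 116, so a_0 = 3.
  339 = 2*116 + 107, so a_1 = 2.
  116 = 1*107 + 9, so a_2 = 1.
  107 = 11*9 + 8, so a_3 = 11.
  9 = 1*8 + 1, so a_4 = 1.
  8 = 8*1 + 0, so a_5 = 8.
so x = [3; 2, 1, 11, 1, 8].
Convergents (p_i = a_i*p_{i-1} + p_{i-2}, q_i = a_i*q_{i-1} + q_{i-2} with p_{-2}=0, p_{-1}=1, q_{-2}=1, q_{-1}=0), until the denominator exceeds 54:
  i=0: a_0=3, p_0 = 3*1 + 0 = 3, q_0 = 3*0 + 1 = 1.
  i=1: a_1=2, p_1 = 2*3 + 1 = 7, q_1 = 2*1 + 0 = 2.
  i=2: a_2=1, p_2 = 1*7 + 3 = 10, q_2 = 1*2 + 1 = 3.
  i=3: a_3=11, p_3 = 11*10 + 7 = 117, q_3 = 11*3 + 2 = 35.
  i=4: a_4=1, p_4 = 1*117 + 10 = 127, q_4 = 1*35 + 3 = 38.
  i=5: a_5=8, p_5 = 8*127 + 117 = 1133, q_5 = 8*38 + 35 = 339.
q_5 = 339 > 54, so the last convergent with denominator <= 54 is p_4/q_4 = 127/38.
The closest fraction with denominator <= 54 is either p_4/q_4 or the intermediate fraction (k*p_4 + p_3)/(k*q_4 + q_3) with the largest k >= 1 whose denominator stays <= 54; these approach x as k grows, and every other convergent or intermediate fraction in range is farther away.
Largest k: floor((54 - q_3)/q_4) = floor((54 - 35)/38) = 0.
Since k = 0, no intermediate fraction beyond p_4/q_4 has denominator <= 54, so the convergent 127/38 is the closest (its error is |1133*38 - 127*339|/(339*38) = 1/12882).

127/38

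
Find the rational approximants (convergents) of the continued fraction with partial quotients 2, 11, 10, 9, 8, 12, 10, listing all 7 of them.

2/1, 23/11, 232/111, 2111/1010, 17120/8191, 207551/99302, 2092630/1001211

Using the convergent recurrence p_i = a_i*p_{i-1} + p_{i-2}, q_i = a_i*q_{i-1} + q_{i-2} with p_{-2}=0, p_{-1}=1, q_{-2}=1, q_{-1}=0:
  i=0: a_0=2, p_0 = 2*1 + 0 = 2, q_0 = 2*0 + 1 = 1.
  i=1: a_1=11, p_1 = 11*2 + 1 = 23, q_1 = 11*1 + 0 = 11.
  i=2: a_2=10, p_2 = 10*23 + 2 = 232, q_2 = 10*11 + 1 = 111.
  i=3: a_3=9, p_3 = 9*232 + 23 = 2111, q_3 = 9*111 + 11 = 1010.
  i=4: a_4=8, p_4 = 8*2111 + 232 = 17120, q_4 = 8*1010 + 111 = 8191.
  i=5: a_5=12, p_5 = 12*17120 + 2111 = 207551, q_5 = 12*8191 + 1010 = 99302.
  i=6: a_6=10, p_6 = 10*207551 + 17120 = 2092630, q_6 = 10*99302 + 8191 = 1001211.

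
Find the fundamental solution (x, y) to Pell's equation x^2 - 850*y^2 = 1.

First expand sqrt(850) as a continued fraction. With x_i = (sqrt(850) + m_i)/d_i and (m_0, d_0) = (0, 1): a_0 = floor(sqrt(850)) = 29, since 29^2 = 841 <= 850 < 900 = 30^2.
Iterate m_{i+1} = d_i*a_i - m_i, d_{i+1} = (850 - m_{i+1}^2)/d_i, a_{i+1} = floor((a_0 + m_{i+1})/d_{i+1}):
  m_1 = 1*29 - 0 = 29, d_1 = (850 - 29^2)/1 = 9/1 = 9, a_1 = floor((29 + 29)/9) = 6.
  m_2 = 9*6 - 29 = 25, d_2 = (850 - 25^2)/9 = 225/9 = 25, a_2 = floor((29 + 25)/25) = 2.
  m_3 = 25*2 - 25 = 25, d_3 = (850 - 25^2)/25 = 225/25 = 9, a_3 = floor((29 + 25)/9) = 6.
  m_4 = 9*6 - 25 = 29, d_4 = (850 - 29^2)/9 = 9/9 = 1, a_4 = floor((29 + 29)/1) = 58.
  m_5 = 1*58 - 29 = 29, d_5 = (850 - 29^2)/1 = 9/1 = 9: (m_5, d_5) = (m_1, d_1) = (29, 9), so from here the quotients repeat a_1, ..., a_4; the period length is 4.
So sqrt(850) = [29; (6, 2, 6, 58)] with period length k = 4.
k is even, so the fundamental solution of x^2 - 850y^2 = 1 is (p_{k-1}, q_{k-1}) = (p_3, q_3); compute convergents through index 3.
Convergents (p_i = a_i*p_{i-1} + p_{i-2}, q_i = a_i*q_{i-1} + q_{i-2} with p_{-2}=0, p_{-1}=1, q_{-2}=1, q_{-1}=0):
  i=0: a_0=29, p_0 = 29*1 + 0 = 29, q_0 = 29*0 + 1 = 1.
  i=1: a_1=6, p_1 = 6*29 + 1 = 175, q_1 = 6*1 + 0 = 6.
  i=2: a_2=2, p_2 = 2*175 + 29 = 379, q_2 = 2*6 + 1 = 13.
  i=3: a_3=6, p_3 = 6*379 + 175 = 2449, q_3 = 6*13 + 6 = 84.
Check: 2449^2 - 850*84^2 = 5997601 - 5997600 = 1, so (x, y) = (2449, 84) solves the equation, and by the theorem it is the least positive solution.

(x, y) = (2449, 84)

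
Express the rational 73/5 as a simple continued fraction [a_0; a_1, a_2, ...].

[14; 1, 1, 2]

Run the Euclidean algorithm on 73 and 5; the successive quotients are the partial quotients a_0, a_1, ... (each step inverts the fractional part left over by the previous one):
  73 = 14*5 + 3, so a_0 = 14.
  5 = 1*3 + 2, so a_1 = 1.
  3 = 1*2 + 1, so a_2 = 1.
  2 = 2*1 + 0, so a_3 = 2.
The remainder reaches 0 after 4 divisions, so the expansion has 4 partial quotients, read off in order.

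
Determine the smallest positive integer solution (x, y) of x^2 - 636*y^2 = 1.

First expand sqrt(636) as a continued fraction. With x_i = (sqrt(636) + m_i)/d_i and (m_0, d_0) = (0, 1): a_0 = floor(sqrt(636)) = 25, since 25^2 = 625 <= 636 < 676 = 26^2.
Iterate m_{i+1} = d_i*a_i - m_i, d_{i+1} = (636 - m_{i+1}^2)/d_i, a_{i+1} = floor((a_0 + m_{i+1})/d_{i+1}):
  m_1 = 1*25 - 0 = 25, d_1 = (636 - 25^2)/1 = 11/1 = 11, a_1 = floor((25 + 25)/11) = 4.
  m_2 = 11*4 - 25 = 19, d_2 = (636 - 19^2)/11 = 275/11 = 25, a_2 = floor((25 + 19)/25) = 1.
  m_3 = 25*1 - 19 = 6, d_3 = (636 - 6^2)/25 = 600/25 = 24, a_3 = floor((25 + 6)/24) = 1.
  m_4 = 24*1 - 6 = 18, d_4 = (636 - 18^2)/24 = 312/24 = 13, a_4 = floor((25 + 18)/13) = 3.
  m_5 = 13*3 - 18 = 21, d_5 = (636 - 21^2)/13 = 195/13 = 15, a_5 = floor((25 + 21)/15) = 3.
  m_6 = 15*3 - 21 = 24, d_6 = (636 - 24^2)/15 = 60/15 = 4, a_6 = floor((25 + 24)/4) = 12.
  m_7 = 4*12 - 24 = 24, d_7 = (636 - 24^2)/4 = 60/4 = 15, a_7 = floor((25 + 24)/15) = 3.
  m_8 = 15*3 - 24 = 21, d_8 = (636 - 21^2)/15 = 195/15 = 13, a_8 = floor((25 + 21)/13) = 3.
  m_9 = 13*3 - 21 = 18, d_9 = (636 - 18^2)/13 = 312/13 = 24, a_9 = floor((25 + 18)/24) = 1.
  m_10 = 24*1 - 18 = 6, d_10 = (636 - 6^2)/24 = 600/24 = 25, a_10 = floor((25 + 6)/25) = 1.
  m_11 = 25*1 - 6 = 19, d_11 = (636 - 19^2)/25 = 275/25 = 11, a_11 = floor((25 + 19)/11) = 4.
  m_12 = 11*4 - 19 = 25, d_12 = (636 - 25^2)/11 = 11/11 = 1, a_12 = floor((25 + 25)/1) = 50.
  m_13 = 1*50 - 25 = 25, d_13 = (636 - 25^2)/1 = 11/1 = 11: (m_13, d_13) = (m_1, d_1) = (25, 11), so from here the quotients repeat a_1, ..., a_12; the period length is 12.
So sqrt(636) = [25; (4, 1, 1, 3, 3, 12, 3, 3, 1, 1, 4, 50)] with period length k = 12.
k is even, so the fundamental solution of x^2 - 636y^2 = 1 is (p_{k-1}, q_{k-1}) = (p_11, q_11); compute convergents through index 11.
Convergents (p_i = a_i*p_{i-1} + p_{i-2}, q_i = a_i*q_{i-1} + q_{i-2} with p_{-2}=0, p_{-1}=1, q_{-2}=1, q_{-1}=0):
  i=0: a_0=25, p_0 = 25*1 + 0 = 25, q_0 = 25*0 + 1 = 1.
  i=1: a_1=4, p_1 = 4*25 + 1 = 101, q_1 = 4*1 + 0 = 4.
  i=2: a_2=1, p_2 = 1*101 + 25 = 126, q_2 = 1*4 + 1 = 5.
  i=3: a_3=1, p_3 = 1*126 + 101 = 227, q_3 = 1*5 + 4 = 9.
  i=4: a_4=3, p_4 = 3*227 + 126 = 807, q_4 = 3*9 + 5 = 32.
  i=5: a_5=3, p_5 = 3*807 + 227 = 2648, q_5 = 3*32 + 9 = 105.
  i=6: a_6=12, p_6 = 12*2648 + 807 = 32583, q_6 = 12*105 + 32 = 1292.
  i=7: a_7=3, p_7 = 3*32583 + 2648 = 100397, q_7 = 3*1292 + 105 = 3981.
  i=8: a_8=3, p_8 = 3*100397 + 32583 = 333774, q_8 = 3*3981 + 1292 = 13235.
  i=9: a_9=1, p_9 = 1*333774 + 100397 = 434171, q_9 = 1*13235 + 3981 = 17216.
  i=10: a_10=1, p_10 = 1*434171 + 333774 = 767945, q_10 = 1*17216 + 13235 = 30451.
  i=11: a_11=4, p_11 = 4*767945 + 434171 = 3505951, q_11 = 4*30451 + 17216 = 139020.
Check: 3505951^2 - 636*139020^2 = 12291692414401 - 12291692414400 = 1, so (x, y) = (3505951, 139020) solves the equation, and by the theorem it is the least positive solution.

(x, y) = (3505951, 139020)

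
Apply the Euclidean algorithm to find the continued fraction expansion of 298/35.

Run the Euclidean algorithm on 298 and 35; the successive quotients are the partial quotients a_0, a_1, ... (each step inverts the fractional part left over by the previous one):
  298 = 8*35 + 18, so a_0 = 8.
  35 = 1*18 + 17, so a_1 = 1.
  18 = 1*17 + 1, so a_2 = 1.
  17 = 17*1 + 0, so a_3 = 17.
The remainder reaches 0 after 4 divisions, so the expansion has 4 partial quotients, read off in order.

[8; 1, 1, 17]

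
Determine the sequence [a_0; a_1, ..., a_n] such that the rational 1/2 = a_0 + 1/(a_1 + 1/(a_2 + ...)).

[0; 2]

Run the Euclidean algorithm on 1 and 2; the successive quotients are the partial quotients a_0, a_1, ... (each step inverts the fractional part left over by the previous one):
  1 = 0*2 + 1, so a_0 = 0.
  2 = 2*1 + 0, so a_1 = 2.
The remainder reaches 0 after 2 divisions, so the expansion has 2 partial quotients, read off in order.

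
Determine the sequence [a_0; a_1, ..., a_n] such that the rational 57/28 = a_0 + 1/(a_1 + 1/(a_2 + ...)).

[2; 28]

Run the Euclidean algorithm on 57 and 28; the successive quotients are the partial quotients a_0, a_1, ... (each step inverts the fractional part left over by the previous one):
  57 = 2*28 + 1, so a_0 = 2.
  28 = 28*1 + 0, so a_1 = 28.
The remainder reaches 0 after 2 divisions, so the expansion has 2 partial quotients, read off in order.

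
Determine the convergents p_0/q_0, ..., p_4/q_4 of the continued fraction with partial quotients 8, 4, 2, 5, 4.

Using the convergent recurrence p_i = a_i*p_{i-1} + p_{i-2}, q_i = a_i*q_{i-1} + q_{i-2} with p_{-2}=0, p_{-1}=1, q_{-2}=1, q_{-1}=0:
  i=0: a_0=8, p_0 = 8*1 + 0 = 8, q_0 = 8*0 + 1 = 1.
  i=1: a_1=4, p_1 = 4*8 + 1 = 33, q_1 = 4*1 + 0 = 4.
  i=2: a_2=2, p_2 = 2*33 + 8 = 74, q_2 = 2*4 + 1 = 9.
  i=3: a_3=5, p_3 = 5*74 + 33 = 403, q_3 = 5*9 + 4 = 49.
  i=4: a_4=4, p_4 = 4*403 + 74 = 1686, q_4 = 4*49 + 9 = 205.

8/1, 33/4, 74/9, 403/49, 1686/205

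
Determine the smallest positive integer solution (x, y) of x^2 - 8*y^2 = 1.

First expand sqrt(8) as a continued fraction. With x_i = (sqrt(8) + m_i)/d_i and (m_0, d_0) = (0, 1): a_0 = floor(sqrt(8)) = 2, since 2^2 = 4 <= 8 < 9 = 3^2.
Iterate m_{i+1} = d_i*a_i - m_i, d_{i+1} = (8 - m_{i+1}^2)/d_i, a_{i+1} = floor((a_0 + m_{i+1})/d_{i+1}):
  m_1 = 1*2 - 0 = 2, d_1 = (8 - 2^2)/1 = 4/1 = 4, a_1 = floor((2 + 2)/4) = 1.
  m_2 = 4*1 - 2 = 2, d_2 = (8 - 2^2)/4 = 4/4 = 1, a_2 = floor((2 + 2)/1) = 4.
  m_3 = 1*4 - 2 = 2, d_3 = (8 - 2^2)/1 = 4/1 = 4: (m_3, d_3) = (m_1, d_1) = (2, 4), so from here the quotients repeat a_1, a_2; the period length is 2.
So sqrt(8) = [2; (1, 4)] with period length k = 2.
k is even, so the fundamental solution of x^2 - 8y^2 = 1 is (p_{k-1}, q_{k-1}) = (p_1, q_1); compute convergents through index 1.
Convergents (p_i = a_i*p_{i-1} + p_{i-2}, q_i = a_i*q_{i-1} + q_{i-2} with p_{-2}=0, p_{-1}=1, q_{-2}=1, q_{-1}=0):
  i=0: a_0=2, p_0 = 2*1 + 0 = 2, q_0 = 2*0 + 1 = 1.
  i=1: a_1=1, p_1 = 1*2 + 1 = 3, q_1 = 1*1 + 0 = 1.
Check: 3^2 - 8*1^2 = 9 - 8 = 1, so (x, y) = (3, 1) solves the equation, and by the theorem it is the least positive solution.

(x, y) = (3, 1)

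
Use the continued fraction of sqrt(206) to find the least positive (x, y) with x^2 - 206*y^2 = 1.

First expand sqrt(206) as a continued fraction. With x_i = (sqrt(206) + m_i)/d_i and (m_0, d_0) = (0, 1): a_0 = floor(sqrt(206)) = 14, since 14^2 = 196 <= 206 < 225 = 15^2.
Iterate m_{i+1} = d_i*a_i - m_i, d_{i+1} = (206 - m_{i+1}^2)/d_i, a_{i+1} = floor((a_0 + m_{i+1})/d_{i+1}):
  m_1 = 1*14 - 0 = 14, d_1 = (206 - 14^2)/1 = 10/1 = 10, a_1 = floor((14 + 14)/10) = 2.
  m_2 = 10*2 - 14 = 6, d_2 = (206 - 6^2)/10 = 170/10 = 17, a_2 = floor((14 + 6)/17) = 1.
  m_3 = 17*1 - 6 = 11, d_3 = (206 - 11^2)/17 = 85/17 = 5, a_3 = floor((14 + 11)/5) = 5.
  m_4 = 5*5 - 11 = 14, d_4 = (206 - 14^2)/5 = 10/5 = 2, a_4 = floor((14 + 14)/2) = 14.
  m_5 = 2*14 - 14 = 14, d_5 = (206 - 14^2)/2 = 10/2 = 5, a_5 = floor((14 + 14)/5) = 5.
  m_6 = 5*5 - 14 = 11, d_6 = (206 - 11^2)/5 = 85/5 = 17, a_6 = floor((14 + 11)/17) = 1.
  m_7 = 17*1 - 11 = 6, d_7 = (206 - 6^2)/17 = 170/17 = 10, a_7 = floor((14 + 6)/10) = 2.
  m_8 = 10*2 - 6 = 14, d_8 = (206 - 14^2)/10 = 10/10 = 1, a_8 = floor((14 + 14)/1) = 28.
  m_9 = 1*28 - 14 = 14, d_9 = (206 - 14^2)/1 = 10/1 = 10: (m_9, d_9) = (m_1, d_1) = (14, 10), so from here the quotients repeat a_1, ..., a_8; the period length is 8.
So sqrt(206) = [14; (2, 1, 5, 14, 5, 1, 2, 28)] with period length k = 8.
k is even, so the fundamental solution of x^2 - 206y^2 = 1 is (p_{k-1}, q_{k-1}) = (p_7, q_7); compute convergents through index 7.
Convergents (p_i = a_i*p_{i-1} + p_{i-2}, q_i = a_i*q_{i-1} + q_{i-2} with p_{-2}=0, p_{-1}=1, q_{-2}=1, q_{-1}=0):
  i=0: a_0=14, p_0 = 14*1 + 0 = 14, q_0 = 14*0 + 1 = 1.
  i=1: a_1=2, p_1 = 2*14 + 1 = 29, q_1 = 2*1 + 0 = 2.
  i=2: a_2=1, p_2 = 1*29 + 14 = 43, q_2 = 1*2 + 1 = 3.
  i=3: a_3=5, p_3 = 5*43 + 29 = 244, q_3 = 5*3 + 2 = 17.
  i=4: a_4=14, p_4 = 14*244 + 43 = 3459, q_4 = 14*17 + 3 = 241.
  i=5: a_5=5, p_5 = 5*3459 + 244 = 17539, q_5 = 5*241 + 17 = 1222.
  i=6: a_6=1, p_6 = 1*17539 + 3459 = 20998, q_6 = 1*1222 + 241 = 1463.
  i=7: a_7=2, p_7 = 2*20998 + 17539 = 59535, q_7 = 2*1463 + 1222 = 4148.
Check: 59535^2 - 206*4148^2 = 3544416225 - 3544416224 = 1, so (x, y) = (59535, 4148) solves the equation, and by the theorem it is the least positive solution.

(x, y) = (59535, 4148)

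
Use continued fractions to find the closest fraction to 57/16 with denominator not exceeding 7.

25/7

Expand x = 57/16 as a continued fraction with the Euclidean algorithm:
  57 = 3*16 + 9, so a_0 = 3.
  16 = 1*9 + 7, so a_1 = 1.
  9 = 1*7 + 2, so a_2 = 1.
  7 = 3*2 + 1, so a_3 = 3.
  2 = 2*1 + 0, so a_4 = 2.
so x = [3; 1, 1, 3, 2].
Convergents (p_i = a_i*p_{i-1} + p_{i-2}, q_i = a_i*q_{i-1} + q_{i-2} with p_{-2}=0, p_{-1}=1, q_{-2}=1, q_{-1}=0), until the denominator exceeds 7:
  i=0: a_0=3, p_0 = 3*1 + 0 = 3, q_0 = 3*0 + 1 = 1.
  i=1: a_1=1, p_1 = 1*3 + 1 = 4, q_1 = 1*1 + 0 = 1.
  i=2: a_2=1, p_2 = 1*4 + 3 = 7, q_2 = 1*1 + 1 = 2.
  i=3: a_3=3, p_3 = 3*7 + 4 = 25, q_3 = 3*2 + 1 = 7.
  i=4: a_4=2, p_4 = 2*25 + 7 = 57, q_4 = 2*7 + 2 = 16.
q_4 = 16 > 7, so the last convergent with denominator <= 7 is p_3/q_3 = 25/7.
The closest fraction with denominator <= 7 is either p_3/q_3 or the intermediate fraction (k*p_3 + p_2)/(k*q_3 + q_2) with the largest k >= 1 whose denominator stays <= 7; these approach x as k grows, and every other convergent or intermediate fraction in range is farther away.
Largest k: floor((7 - q_2)/q_3) = floor((7 - 2)/7) = 0.
Since k = 0, no intermediate fraction beyond p_3/q_3 has denominator <= 7, so the convergent 25/7 is the closest (its error is |57*7 - 25*16|/(16*7) = 1/112).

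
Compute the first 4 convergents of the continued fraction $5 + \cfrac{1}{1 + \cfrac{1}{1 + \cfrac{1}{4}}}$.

Using the convergent recurrence p_i = a_i*p_{i-1} + p_{i-2}, q_i = a_i*q_{i-1} + q_{i-2} with p_{-2}=0, p_{-1}=1, q_{-2}=1, q_{-1}=0:
  i=0: a_0=5, p_0 = 5*1 + 0 = 5, q_0 = 5*0 + 1 = 1.
  i=1: a_1=1, p_1 = 1*5 + 1 = 6, q_1 = 1*1 + 0 = 1.
  i=2: a_2=1, p_2 = 1*6 + 5 = 11, q_2 = 1*1 + 1 = 2.
  i=3: a_3=4, p_3 = 4*11 + 6 = 50, q_3 = 4*2 + 1 = 9.

5/1, 6/1, 11/2, 50/9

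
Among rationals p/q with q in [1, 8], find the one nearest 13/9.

10/7

Expand x = 13/9 as a continued fraction with the Euclidean algorithm:
  13 = 1*9 + 4, so a_0 = 1.
  9 = 2*4 + 1, so a_1 = 2.
  4 = 4*1 + 0, so a_2 = 4.
so x = [1; 2, 4].
Convergents (p_i = a_i*p_{i-1} + p_{i-2}, q_i = a_i*q_{i-1} + q_{i-2} with p_{-2}=0, p_{-1}=1, q_{-2}=1, q_{-1}=0), until the denominator exceeds 8:
  i=0: a_0=1, p_0 = 1*1 + 0 = 1, q_0 = 1*0 + 1 = 1.
  i=1: a_1=2, p_1 = 2*1 + 1 = 3, q_1 = 2*1 + 0 = 2.
  i=2: a_2=4, p_2 = 4*3 + 1 = 13, q_2 = 4*2 + 1 = 9.
q_2 = 9 > 8, so the last convergent with denominator <= 8 is p_1/q_1 = 3/2.
The closest fraction with denominator <= 8 is either p_1/q_1 or the intermediate fraction (k*p_1 + p_0)/(k*q_1 + q_0) with the largest k >= 1 whose denominator stays <= 8; these approach x as k grows, and every other convergent or intermediate fraction in range is farther away.
Largest k: floor((8 - q_0)/q_1) = floor((8 - 1)/2) = 3.
That gives (3*3 + 1)/(3*2 + 1) = 10/7.
Compare the errors: |x - 3/2| = |13*2 - 3*9|/(9*2) = 1/18, and |x - 10/7| = |13*7 - 10*9|/(9*7) = 1/63.
Cross-multiplying, 1*18 = 18 < 63 = 1*63, so 1/63 is smaller: the intermediate fraction 10/7 is closer to x than 3/2.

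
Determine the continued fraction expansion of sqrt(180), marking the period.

[13; (2, 2, 2, 26)]

Write x_i = (sqrt(180) + m_i)/d_i with (m_0, d_0) = (0, 1). a_0 = floor(sqrt(180)) = 13, since 13^2 = 169 <= 180 < 196 = 14^2.
Iterate m_{i+1} = d_i*a_i - m_i, d_{i+1} = (180 - m_{i+1}^2)/d_i, a_{i+1} = floor((a_0 + m_{i+1})/d_{i+1}):
  m_1 = 1*13 - 0 = 13, d_1 = (180 - 13^2)/1 = 11/1 = 11, a_1 = floor((13 + 13)/11) = 2.
  m_2 = 11*2 - 13 = 9, d_2 = (180 - 9^2)/11 = 99/11 = 9, a_2 = floor((13 + 9)/9) = 2.
  m_3 = 9*2 - 9 = 9, d_3 = (180 - 9^2)/9 = 99/9 = 11, a_3 = floor((13 + 9)/11) = 2.
  m_4 = 11*2 - 9 = 13, d_4 = (180 - 13^2)/11 = 11/11 = 1, a_4 = floor((13 + 13)/1) = 26.
  m_5 = 1*26 - 13 = 13, d_5 = (180 - 13^2)/1 = 11/1 = 11: (m_5, d_5) = (m_1, d_1) = (13, 11), so from here the quotients repeat a_1, ..., a_4; the period length is 4.
Hence the expansion of sqrt(180) is a_0 = 13 followed by the repeating block 2, 2, 2, 26 (period 4).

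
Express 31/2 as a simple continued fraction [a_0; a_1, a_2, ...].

[15; 2]

Run the Euclidean algorithm on 31 and 2; the successive quotients are the partial quotients a_0, a_1, ... (each step inverts the fractional part left over by the previous one):
  31 = 15*2 + 1, so a_0 = 15.
  2 = 2*1 + 0, so a_1 = 2.
The remainder reaches 0 after 2 divisions, so the expansion has 2 partial quotients, read off in order.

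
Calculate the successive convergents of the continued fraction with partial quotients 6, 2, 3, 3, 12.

Using the convergent recurrence p_i = a_i*p_{i-1} + p_{i-2}, q_i = a_i*q_{i-1} + q_{i-2} with p_{-2}=0, p_{-1}=1, q_{-2}=1, q_{-1}=0:
  i=0: a_0=6, p_0 = 6*1 + 0 = 6, q_0 = 6*0 + 1 = 1.
  i=1: a_1=2, p_1 = 2*6 + 1 = 13, q_1 = 2*1 + 0 = 2.
  i=2: a_2=3, p_2 = 3*13 + 6 = 45, q_2 = 3*2 + 1 = 7.
  i=3: a_3=3, p_3 = 3*45 + 13 = 148, q_3 = 3*7 + 2 = 23.
  i=4: a_4=12, p_4 = 12*148 + 45 = 1821, q_4 = 12*23 + 7 = 283.

6/1, 13/2, 45/7, 148/23, 1821/283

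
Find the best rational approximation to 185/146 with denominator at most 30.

Expand x = 185/146 as a continued fraction with the Euclidean algorithm:
  185 = 1*146 + 39, so a_0 = 1.
  146 = 3*39 + 29, so a_1 = 3.
  39 = 1*29 + 10, so a_2 = 1.
  29 = 2*10 + 9, so a_3 = 2.
  10 = 1*9 + 1, so a_4 = 1.
  9 = 9*1 + 0, so a_5 = 9.
so x = [1; 3, 1, 2, 1, 9].
Convergents (p_i = a_i*p_{i-1} + p_{i-2}, q_i = a_i*q_{i-1} + q_{i-2} with p_{-2}=0, p_{-1}=1, q_{-2}=1, q_{-1}=0), until the denominator exceeds 30:
  i=0: a_0=1, p_0 = 1*1 + 0 = 1, q_0 = 1*0 + 1 = 1.
  i=1: a_1=3, p_1 = 3*1 + 1 = 4, q_1 = 3*1 + 0 = 3.
  i=2: a_2=1, p_2 = 1*4 + 1 = 5, q_2 = 1*3 + 1 = 4.
  i=3: a_3=2, p_3 = 2*5 + 4 = 14, q_3 = 2*4 + 3 = 11.
  i=4: a_4=1, p_4 = 1*14 + 5 = 19, q_4 = 1*11 + 4 = 15.
  i=5: a_5=9, p_5 = 9*19 + 14 = 185, q_5 = 9*15 + 11 = 146.
q_5 = 146 > 30, so the last convergent with denominator <= 30 is p_4/q_4 = 19/15.
The closest fraction with denominator <= 30 is either p_4/q_4 or the intermediate fraction (k*p_4 + p_3)/(k*q_4 + q_3) with the largest k >= 1 whose denominator stays <= 30; these approach x as k grows, and every other convergent or intermediate fraction in range is farther away.
Largest k: floor((30 - q_3)/q_4) = floor((30 - 11)/15) = 1.
That gives (1*19 + 14)/(1*15 + 11) = 33/26.
Compare the errors: |x - 19/15| = |185*15 - 19*146|/(146*15) = 1/2190, and |x - 33/26| = |185*26 - 33*146|/(146*26) = 8/3796.
Cross-multiplying, 1*3796 = 3796 < 17520 = 8*2190, so 1/2190 is smaller: the convergent 19/15 is closer to x than 33/26.

19/15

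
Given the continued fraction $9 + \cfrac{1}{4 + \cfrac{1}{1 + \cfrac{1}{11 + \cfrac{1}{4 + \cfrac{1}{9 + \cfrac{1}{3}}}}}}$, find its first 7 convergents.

Using the convergent recurrence p_i = a_i*p_{i-1} + p_{i-2}, q_i = a_i*q_{i-1} + q_{i-2} with p_{-2}=0, p_{-1}=1, q_{-2}=1, q_{-1}=0:
  i=0: a_0=9, p_0 = 9*1 + 0 = 9, q_0 = 9*0 + 1 = 1.
  i=1: a_1=4, p_1 = 4*9 + 1 = 37, q_1 = 4*1 + 0 = 4.
  i=2: a_2=1, p_2 = 1*37 + 9 = 46, q_2 = 1*4 + 1 = 5.
  i=3: a_3=11, p_3 = 11*46 + 37 = 543, q_3 = 11*5 + 4 = 59.
  i=4: a_4=4, p_4 = 4*543 + 46 = 2218, q_4 = 4*59 + 5 = 241.
  i=5: a_5=9, p_5 = 9*2218 + 543 = 20505, q_5 = 9*241 + 59 = 2228.
  i=6: a_6=3, p_6 = 3*20505 + 2218 = 63733, q_6 = 3*2228 + 241 = 6925.

9/1, 37/4, 46/5, 543/59, 2218/241, 20505/2228, 63733/6925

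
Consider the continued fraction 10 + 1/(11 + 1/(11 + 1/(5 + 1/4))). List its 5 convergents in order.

Using the convergent recurrence p_i = a_i*p_{i-1} + p_{i-2}, q_i = a_i*q_{i-1} + q_{i-2} with p_{-2}=0, p_{-1}=1, q_{-2}=1, q_{-1}=0:
  i=0: a_0=10, p_0 = 10*1 + 0 = 10, q_0 = 10*0 + 1 = 1.
  i=1: a_1=11, p_1 = 11*10 + 1 = 111, q_1 = 11*1 + 0 = 11.
  i=2: a_2=11, p_2 = 11*111 + 10 = 1231, q_2 = 11*11 + 1 = 122.
  i=3: a_3=5, p_3 = 5*1231 + 111 = 6266, q_3 = 5*122 + 11 = 621.
  i=4: a_4=4, p_4 = 4*6266 + 1231 = 26295, q_4 = 4*621 + 122 = 2606.

10/1, 111/11, 1231/122, 6266/621, 26295/2606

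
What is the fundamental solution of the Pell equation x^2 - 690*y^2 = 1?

First expand sqrt(690) as a continued fraction. With x_i = (sqrt(690) + m_i)/d_i and (m_0, d_0) = (0, 1): a_0 = floor(sqrt(690)) = 26, since 26^2 = 676 <= 690 < 729 = 27^2.
Iterate m_{i+1} = d_i*a_i - m_i, d_{i+1} = (690 - m_{i+1}^2)/d_i, a_{i+1} = floor((a_0 + m_{i+1})/d_{i+1}):
  m_1 = 1*26 - 0 = 26, d_1 = (690 - 26^2)/1 = 14/1 = 14, a_1 = floor((26 + 26)/14) = 3.
  m_2 = 14*3 - 26 = 16, d_2 = (690 - 16^2)/14 = 434/14 = 31, a_2 = floor((26 + 16)/31) = 1.
  m_3 = 31*1 - 16 = 15, d_3 = (690 - 15^2)/31 = 465/31 = 15, a_3 = floor((26 + 15)/15) = 2.
  m_4 = 15*2 - 15 = 15, d_4 = (690 - 15^2)/15 = 465/15 = 31, a_4 = floor((26 + 15)/31) = 1.
  m_5 = 31*1 - 15 = 16, d_5 = (690 - 16^2)/31 = 434/31 = 14, a_5 = floor((26 + 16)/14) = 3.
  m_6 = 14*3 - 16 = 26, d_6 = (690 - 26^2)/14 = 14/14 = 1, a_6 = floor((26 + 26)/1) = 52.
  m_7 = 1*52 - 26 = 26, d_7 = (690 - 26^2)/1 = 14/1 = 14: (m_7, d_7) = (m_1, d_1) = (26, 14), so from here the quotients repeat a_1, ..., a_6; the period length is 6.
So sqrt(690) = [26; (3, 1, 2, 1, 3, 52)] with period length k = 6.
k is even, so the fundamental solution of x^2 - 690y^2 = 1 is (p_{k-1}, q_{k-1}) = (p_5, q_5); compute convergents through index 5.
Convergents (p_i = a_i*p_{i-1} + p_{i-2}, q_i = a_i*q_{i-1} + q_{i-2} with p_{-2}=0, p_{-1}=1, q_{-2}=1, q_{-1}=0):
  i=0: a_0=26, p_0 = 26*1 + 0 = 26, q_0 = 26*0 + 1 = 1.
  i=1: a_1=3, p_1 = 3*26 + 1 = 79, q_1 = 3*1 + 0 = 3.
  i=2: a_2=1, p_2 = 1*79 + 26 = 105, q_2 = 1*3 + 1 = 4.
  i=3: a_3=2, p_3 = 2*105 + 79 = 289, q_3 = 2*4 + 3 = 11.
  i=4: a_4=1, p_4 = 1*289 + 105 = 394, q_4 = 1*11 + 4 = 15.
  i=5: a_5=3, p_5 = 3*394 + 289 = 1471, q_5 = 3*15 + 11 = 56.
Check: 1471^2 - 690*56^2 = 2163841 - 2163840 = 1, so (x, y) = (1471, 56) solves the equation, and by the theorem it is the least positive solution.

(x, y) = (1471, 56)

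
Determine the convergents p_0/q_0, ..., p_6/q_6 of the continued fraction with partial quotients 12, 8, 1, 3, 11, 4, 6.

12/1, 97/8, 109/9, 424/35, 4773/394, 19516/1611, 121869/10060

Using the convergent recurrence p_i = a_i*p_{i-1} + p_{i-2}, q_i = a_i*q_{i-1} + q_{i-2} with p_{-2}=0, p_{-1}=1, q_{-2}=1, q_{-1}=0:
  i=0: a_0=12, p_0 = 12*1 + 0 = 12, q_0 = 12*0 + 1 = 1.
  i=1: a_1=8, p_1 = 8*12 + 1 = 97, q_1 = 8*1 + 0 = 8.
  i=2: a_2=1, p_2 = 1*97 + 12 = 109, q_2 = 1*8 + 1 = 9.
  i=3: a_3=3, p_3 = 3*109 + 97 = 424, q_3 = 3*9 + 8 = 35.
  i=4: a_4=11, p_4 = 11*424 + 109 = 4773, q_4 = 11*35 + 9 = 394.
  i=5: a_5=4, p_5 = 4*4773 + 424 = 19516, q_5 = 4*394 + 35 = 1611.
  i=6: a_6=6, p_6 = 6*19516 + 4773 = 121869, q_6 = 6*1611 + 394 = 10060.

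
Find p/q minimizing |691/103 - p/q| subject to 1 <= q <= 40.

Expand x = 691/103 as a continued fraction with the Euclidean algorithm:
  691 = 6*103 + 73, so a_0 = 6.
  103 = 1*73 + 30, so a_1 = 1.
  73 = 2*30 + 13, so a_2 = 2.
  30 = 2*13 + 4, so a_3 = 2.
  13 = 3*4 + 1, so a_4 = 3.
  4 = 4*1 + 0, so a_5 = 4.
so x = [6; 1, 2, 2, 3, 4].
Convergents (p_i = a_i*p_{i-1} + p_{i-2}, q_i = a_i*q_{i-1} + q_{i-2} with p_{-2}=0, p_{-1}=1, q_{-2}=1, q_{-1}=0), until the denominator exceeds 40:
  i=0: a_0=6, p_0 = 6*1 + 0 = 6, q_0 = 6*0 + 1 = 1.
  i=1: a_1=1, p_1 = 1*6 + 1 = 7, q_1 = 1*1 + 0 = 1.
  i=2: a_2=2, p_2 = 2*7 + 6 = 20, q_2 = 2*1 + 1 = 3.
  i=3: a_3=2, p_3 = 2*20 + 7 = 47, q_3 = 2*3 + 1 = 7.
  i=4: a_4=3, p_4 = 3*47 + 20 = 161, q_4 = 3*7 + 3 = 24.
  i=5: a_5=4, p_5 = 4*161 + 47 = 691, q_5 = 4*24 + 7 = 103.
q_5 = 103 > 40, so the last convergent with denominator <= 40 is p_4/q_4 = 161/24.
The closest fraction with denominator <= 40 is either p_4/q_4 or the intermediate fraction (k*p_4 + p_3)/(k*q_4 + q_3) with the largest k >= 1 whose denominator stays <= 40; these approach x as k grows, and every other convergent or intermediate fraction in range is farther away.
Largest k: floor((40 - q_3)/q_4) = floor((40 - 7)/24) = 1.
That gives (1*161 + 47)/(1*24 + 7) = 208/31.
Compare the errors: |x - 161/24| = |691*24 - 161*103|/(103*24) = 1/2472, and |x - 208/31| = |691*31 - 208*103|/(103*31) = 3/3193.
Cross-multiplying, 1*3193 = 3193 < 7416 = 3*2472, so 1/2472 is smaller: the convergent 161/24 is closer to x than 208/31.

161/24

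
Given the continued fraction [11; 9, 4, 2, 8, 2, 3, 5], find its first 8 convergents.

11/1, 100/9, 411/37, 922/83, 7787/701, 16496/1485, 57275/5156, 302871/27265

Using the convergent recurrence p_i = a_i*p_{i-1} + p_{i-2}, q_i = a_i*q_{i-1} + q_{i-2} with p_{-2}=0, p_{-1}=1, q_{-2}=1, q_{-1}=0:
  i=0: a_0=11, p_0 = 11*1 + 0 = 11, q_0 = 11*0 + 1 = 1.
  i=1: a_1=9, p_1 = 9*11 + 1 = 100, q_1 = 9*1 + 0 = 9.
  i=2: a_2=4, p_2 = 4*100 + 11 = 411, q_2 = 4*9 + 1 = 37.
  i=3: a_3=2, p_3 = 2*411 + 100 = 922, q_3 = 2*37 + 9 = 83.
  i=4: a_4=8, p_4 = 8*922 + 411 = 7787, q_4 = 8*83 + 37 = 701.
  i=5: a_5=2, p_5 = 2*7787 + 922 = 16496, q_5 = 2*701 + 83 = 1485.
  i=6: a_6=3, p_6 = 3*16496 + 7787 = 57275, q_6 = 3*1485 + 701 = 5156.
  i=7: a_7=5, p_7 = 5*57275 + 16496 = 302871, q_7 = 5*5156 + 1485 = 27265.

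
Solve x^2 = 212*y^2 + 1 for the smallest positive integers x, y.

(x, y) = (66249, 4550)

First expand sqrt(212) as a continued fraction. With x_i = (sqrt(212) + m_i)/d_i and (m_0, d_0) = (0, 1): a_0 = floor(sqrt(212)) = 14, since 14^2 = 196 <= 212 < 225 = 15^2.
Iterate m_{i+1} = d_i*a_i - m_i, d_{i+1} = (212 - m_{i+1}^2)/d_i, a_{i+1} = floor((a_0 + m_{i+1})/d_{i+1}):
  m_1 = 1*14 - 0 = 14, d_1 = (212 - 14^2)/1 = 16/1 = 16, a_1 = floor((14 + 14)/16) = 1.
  m_2 = 16*1 - 14 = 2, d_2 = (212 - 2^2)/16 = 208/16 = 13, a_2 = floor((14 + 2)/13) = 1.
  m_3 = 13*1 - 2 = 11, d_3 = (212 - 11^2)/13 = 91/13 = 7, a_3 = floor((14 + 11)/7) = 3.
  m_4 = 7*3 - 11 = 10, d_4 = (212 - 10^2)/7 = 112/7 = 16, a_4 = floor((14 + 10)/16) = 1.
  m_5 = 16*1 - 10 = 6, d_5 = (212 - 6^2)/16 = 176/16 = 11, a_5 = floor((14 + 6)/11) = 1.
  m_6 = 11*1 - 6 = 5, d_6 = (212 - 5^2)/11 = 187/11 = 17, a_6 = floor((14 + 5)/17) = 1.
  m_7 = 17*1 - 5 = 12, d_7 = (212 - 12^2)/17 = 68/17 = 4, a_7 = floor((14 + 12)/4) = 6.
  m_8 = 4*6 - 12 = 12, d_8 = (212 - 12^2)/4 = 68/4 = 17, a_8 = floor((14 + 12)/17) = 1.
  m_9 = 17*1 - 12 = 5, d_9 = (212 - 5^2)/17 = 187/17 = 11, a_9 = floor((14 + 5)/11) = 1.
  m_10 = 11*1 - 5 = 6, d_10 = (212 - 6^2)/11 = 176/11 = 16, a_10 = floor((14 + 6)/16) = 1.
  m_11 = 16*1 - 6 = 10, d_11 = (212 - 10^2)/16 = 112/16 = 7, a_11 = floor((14 + 10)/7) = 3.
  m_12 = 7*3 - 10 = 11, d_12 = (212 - 11^2)/7 = 91/7 = 13, a_12 = floor((14 + 11)/13) = 1.
  m_13 = 13*1 - 11 = 2, d_13 = (212 - 2^2)/13 = 208/13 = 16, a_13 = floor((14 + 2)/16) = 1.
  m_14 = 16*1 - 2 = 14, d_14 = (212 - 14^2)/16 = 16/16 = 1, a_14 = floor((14 + 14)/1) = 28.
  m_15 = 1*28 - 14 = 14, d_15 = (212 - 14^2)/1 = 16/1 = 16: (m_15, d_15) = (m_1, d_1) = (14, 16), so from here the quotients repeat a_1, ..., a_14; the period length is 14.
So sqrt(212) = [14; (1, 1, 3, 1, 1, 1, 6, 1, 1, 1, 3, 1, 1, 28)] with period length k = 14.
k is even, so the fundamental solution of x^2 - 212y^2 = 1 is (p_{k-1}, q_{k-1}) = (p_13, q_13); compute convergents through index 13.
Convergents (p_i = a_i*p_{i-1} + p_{i-2}, q_i = a_i*q_{i-1} + q_{i-2} with p_{-2}=0, p_{-1}=1, q_{-2}=1, q_{-1}=0):
  i=0: a_0=14, p_0 = 14*1 + 0 = 14, q_0 = 14*0 + 1 = 1.
  i=1: a_1=1, p_1 = 1*14 + 1 = 15, q_1 = 1*1 + 0 = 1.
  i=2: a_2=1, p_2 = 1*15 + 14 = 29, q_2 = 1*1 + 1 = 2.
  i=3: a_3=3, p_3 = 3*29 + 15 = 102, q_3 = 3*2 + 1 = 7.
  i=4: a_4=1, p_4 = 1*102 + 29 = 131, q_4 = 1*7 + 2 = 9.
  i=5: a_5=1, p_5 = 1*131 + 102 = 233, q_5 = 1*9 + 7 = 16.
  i=6: a_6=1, p_6 = 1*233 + 131 = 364, q_6 = 1*16 + 9 = 25.
  i=7: a_7=6, p_7 = 6*364 + 233 = 2417, q_7 = 6*25 + 16 = 166.
  i=8: a_8=1, p_8 = 1*2417 + 364 = 2781, q_8 = 1*166 + 25 = 191.
  i=9: a_9=1, p_9 = 1*2781 + 2417 = 5198, q_9 = 1*191 + 166 = 357.
  i=10: a_10=1, p_10 = 1*5198 + 2781 = 7979, q_10 = 1*357 + 191 = 548.
  i=11: a_11=3, p_11 = 3*7979 + 5198 = 29135, q_11 = 3*548 + 357 = 2001.
  i=12: a_12=1, p_12 = 1*29135 + 7979 = 37114, q_12 = 1*2001 + 548 = 2549.
  i=13: a_13=1, p_13 = 1*37114 + 29135 = 66249, q_13 = 1*2549 + 2001 = 4550.
Check: 66249^2 - 212*4550^2 = 4388930001 - 4388930000 = 1, so (x, y) = (66249, 4550) solves the equation, and by the theorem it is the least positive solution.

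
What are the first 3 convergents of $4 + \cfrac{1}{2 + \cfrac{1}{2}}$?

Using the convergent recurrence p_i = a_i*p_{i-1} + p_{i-2}, q_i = a_i*q_{i-1} + q_{i-2} with p_{-2}=0, p_{-1}=1, q_{-2}=1, q_{-1}=0:
  i=0: a_0=4, p_0 = 4*1 + 0 = 4, q_0 = 4*0 + 1 = 1.
  i=1: a_1=2, p_1 = 2*4 + 1 = 9, q_1 = 2*1 + 0 = 2.
  i=2: a_2=2, p_2 = 2*9 + 4 = 22, q_2 = 2*2 + 1 = 5.

4/1, 9/2, 22/5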